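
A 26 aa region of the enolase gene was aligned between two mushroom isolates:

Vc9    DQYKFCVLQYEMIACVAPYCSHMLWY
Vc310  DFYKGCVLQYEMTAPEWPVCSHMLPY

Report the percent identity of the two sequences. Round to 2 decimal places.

Mismatches occur at site 2 (Q→F), site 5 (F→G), site 13 (I→T), site 15 (C→P), site 16 (V→E), site 17 (A→W), site 19 (Y→V), site 25 (W→P).
18 of the 26 sites match, so the percent identity is 18/26 × 100 = 69.23%.

69.23%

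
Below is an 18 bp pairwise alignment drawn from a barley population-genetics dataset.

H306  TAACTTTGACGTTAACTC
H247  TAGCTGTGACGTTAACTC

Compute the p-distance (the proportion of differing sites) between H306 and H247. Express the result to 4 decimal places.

Differing sites — 3:A/G; 6:T/G.
There are 2 differences over 18 sites, so p = 2/18 = 0.1111.

0.1111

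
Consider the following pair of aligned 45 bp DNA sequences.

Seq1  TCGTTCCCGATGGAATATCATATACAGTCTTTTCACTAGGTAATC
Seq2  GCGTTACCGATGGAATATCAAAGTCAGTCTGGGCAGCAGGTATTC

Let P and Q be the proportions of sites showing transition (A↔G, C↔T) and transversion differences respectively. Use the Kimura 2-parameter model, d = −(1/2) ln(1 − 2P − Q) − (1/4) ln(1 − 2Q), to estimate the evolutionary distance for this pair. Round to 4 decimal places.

0.3020

The sequences differ at positions 1 (T/G, transversion), 6 (C/A, transversion), 21 (T/A, transversion), 23 (T/G, transversion), 24 (A/T, transversion), 31 (T/G, transversion), 32 (T/G, transversion), 33 (T/G, transversion), 36 (C/G, transversion), 37 (T/C, transition), 43 (A/T, transversion).
Of the 11 differences, 1 transition and 10 transversions over 45 sites: P = 1/45 = 0.022222, Q = 10/45 = 0.222222.
d = −0.5·ln(0.733334) − 0.25·ln(0.555556) = −0.5·(-0.310154) − 0.25·(-0.587786) = 0.3020.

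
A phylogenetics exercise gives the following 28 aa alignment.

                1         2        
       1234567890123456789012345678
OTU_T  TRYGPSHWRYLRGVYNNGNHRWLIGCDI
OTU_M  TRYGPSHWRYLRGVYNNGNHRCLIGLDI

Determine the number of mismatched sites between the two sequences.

2

The sequences differ at positions 22 (W/C), 26 (C/L).
That gives 2 mismatches out of 28 aligned sites, so the Hamming distance is 2.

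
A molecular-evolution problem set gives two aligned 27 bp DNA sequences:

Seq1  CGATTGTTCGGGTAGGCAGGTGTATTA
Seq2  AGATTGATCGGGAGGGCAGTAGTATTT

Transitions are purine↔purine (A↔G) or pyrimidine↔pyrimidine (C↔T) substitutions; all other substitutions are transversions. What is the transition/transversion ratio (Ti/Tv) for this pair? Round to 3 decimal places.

Differing sites — 1:C/A (Tv); 7:T/A (Tv); 13:T/A (Tv); 14:A/G (Ti); 20:G/T (Tv); 21:T/A (Tv); 27:A/T (Tv).
Of the 7 differences, 1 transition and 6 transversions, so Ti/Tv = 1/6 = 0.167.

0.167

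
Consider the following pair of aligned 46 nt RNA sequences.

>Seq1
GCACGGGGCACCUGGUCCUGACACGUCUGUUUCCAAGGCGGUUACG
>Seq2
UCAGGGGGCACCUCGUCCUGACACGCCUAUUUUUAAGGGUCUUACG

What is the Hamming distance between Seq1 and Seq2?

10

Differing sites — 1:G/U; 4:C/G; 14:G/C; 26:U/C; 29:G/A; 33:C/U; 34:C/U; 39:C/G; 40:G/U; 41:G/C.
That gives 10 mismatches out of 46 aligned sites, so the Hamming distance is 10.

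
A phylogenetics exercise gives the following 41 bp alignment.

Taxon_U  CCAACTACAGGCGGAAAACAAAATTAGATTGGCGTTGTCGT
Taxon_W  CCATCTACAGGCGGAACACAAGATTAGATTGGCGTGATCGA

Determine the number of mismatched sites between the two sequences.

6

Differing sites — 4:A/T; 17:A/C; 22:A/G; 36:T/G; 37:G/A; 41:T/A.
That gives 6 mismatches out of 41 aligned sites, so the Hamming distance is 6.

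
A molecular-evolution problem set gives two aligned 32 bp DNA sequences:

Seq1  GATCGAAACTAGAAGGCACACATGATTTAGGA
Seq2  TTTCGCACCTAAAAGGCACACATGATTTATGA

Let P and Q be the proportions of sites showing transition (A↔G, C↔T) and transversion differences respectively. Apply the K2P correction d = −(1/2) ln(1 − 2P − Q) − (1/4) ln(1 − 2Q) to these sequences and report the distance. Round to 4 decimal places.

Mismatches occur at site 1 (G/T, transversion), site 2 (A/T, transversion), site 6 (A/C, transversion), site 8 (A/C, transversion), site 12 (G/A, transition), site 30 (G/T, transversion).
Of the 6 differences, 1 transition and 5 transversions over 32 sites: P = 1/32 = 0.031250, Q = 5/32 = 0.156250.
d = −0.5·ln(0.781250) − 0.25·ln(0.687500) = −0.5·(-0.246860) − 0.25·(-0.374693) = 0.2171.

0.2171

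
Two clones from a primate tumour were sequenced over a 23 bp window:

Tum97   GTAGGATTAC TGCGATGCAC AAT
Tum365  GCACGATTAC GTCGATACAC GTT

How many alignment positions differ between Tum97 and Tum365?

7

The sequences differ at positions 2 (T/C), 4 (G/C), 11 (T/G), 12 (G/T), 17 (G/A), 21 (A/G), 22 (A/T).
That gives 7 mismatches out of 23 aligned sites, so the Hamming distance is 7.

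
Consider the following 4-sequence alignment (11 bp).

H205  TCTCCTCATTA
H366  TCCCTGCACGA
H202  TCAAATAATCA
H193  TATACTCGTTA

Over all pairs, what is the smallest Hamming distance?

Pairwise Hamming distances:
  H205 vs H366: 5
  H205 vs H202: 5
  H205 vs H193: 3
  H366 vs H202: 7
  H366 vs H193: 8
  H202 vs H193: 6
The smallest is 3, between H205 and H193.

3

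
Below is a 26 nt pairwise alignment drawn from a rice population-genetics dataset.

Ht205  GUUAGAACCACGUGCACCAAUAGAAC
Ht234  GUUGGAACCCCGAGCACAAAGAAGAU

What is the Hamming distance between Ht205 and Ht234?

Differing sites — 4:A/G; 10:A/C; 13:U/A; 18:C/A; 21:U/G; 23:G/A; 24:A/G; 26:C/U.
That gives 8 mismatches out of 26 aligned sites, so the Hamming distance is 8.

8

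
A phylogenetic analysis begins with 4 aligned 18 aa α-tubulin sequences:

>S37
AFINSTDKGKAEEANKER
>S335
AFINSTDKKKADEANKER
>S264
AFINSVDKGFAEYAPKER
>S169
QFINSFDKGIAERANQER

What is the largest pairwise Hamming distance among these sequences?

Pairwise Hamming distances:
  S37 vs S335: 2
  S37 vs S264: 4
  S37 vs S169: 5
  S335 vs S264: 6
  S335 vs S169: 7
  S264 vs S169: 6
The largest is 7, between S335 and S169.

7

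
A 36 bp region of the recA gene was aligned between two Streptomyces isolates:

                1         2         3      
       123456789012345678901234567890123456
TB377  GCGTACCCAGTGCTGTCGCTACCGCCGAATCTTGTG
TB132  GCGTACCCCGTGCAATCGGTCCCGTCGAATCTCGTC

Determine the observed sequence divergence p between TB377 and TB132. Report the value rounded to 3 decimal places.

0.222

The sequences differ at positions 9 (A/C), 14 (T/A), 15 (G/A), 19 (C/G), 21 (A/C), 25 (C/T), 33 (T/C), 36 (G/C).
There are 8 differences over 36 sites, so p = 8/36 = 0.222.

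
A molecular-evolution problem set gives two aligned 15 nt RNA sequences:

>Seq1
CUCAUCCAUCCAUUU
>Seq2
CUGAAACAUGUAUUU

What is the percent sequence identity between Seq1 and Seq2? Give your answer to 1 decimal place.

Differing sites — 3:C/G; 5:U/A; 6:C/A; 10:C/G; 11:C/U.
10 of the 15 sites match, so the percent identity is 10/15 × 100 = 66.7%.

66.7%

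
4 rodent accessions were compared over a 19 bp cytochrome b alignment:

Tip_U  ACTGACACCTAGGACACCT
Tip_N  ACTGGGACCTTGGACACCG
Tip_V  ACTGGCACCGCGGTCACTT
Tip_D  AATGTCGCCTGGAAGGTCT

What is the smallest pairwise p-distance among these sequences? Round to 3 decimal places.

Pairwise Hamming distances:
  Tip_U vs Tip_N: 4
  Tip_U vs Tip_V: 5
  Tip_U vs Tip_D: 8
  Tip_N vs Tip_V: 6
  Tip_N vs Tip_D: 10
  Tip_V vs Tip_D: 11
The smallest is 4 mismatches, between Tip_U and Tip_N; p = 4/19 = 0.211.

0.211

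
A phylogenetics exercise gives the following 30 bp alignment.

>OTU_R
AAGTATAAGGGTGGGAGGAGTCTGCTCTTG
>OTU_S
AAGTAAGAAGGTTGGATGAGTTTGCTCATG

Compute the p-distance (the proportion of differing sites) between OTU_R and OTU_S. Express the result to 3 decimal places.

Mismatches occur at site 6 (T↔A), site 7 (A↔G), site 9 (G↔A), site 13 (G↔T), site 17 (G↔T), site 22 (C↔T), site 28 (T↔A).
There are 7 differences over 30 sites, so p = 7/30 = 0.233.

0.233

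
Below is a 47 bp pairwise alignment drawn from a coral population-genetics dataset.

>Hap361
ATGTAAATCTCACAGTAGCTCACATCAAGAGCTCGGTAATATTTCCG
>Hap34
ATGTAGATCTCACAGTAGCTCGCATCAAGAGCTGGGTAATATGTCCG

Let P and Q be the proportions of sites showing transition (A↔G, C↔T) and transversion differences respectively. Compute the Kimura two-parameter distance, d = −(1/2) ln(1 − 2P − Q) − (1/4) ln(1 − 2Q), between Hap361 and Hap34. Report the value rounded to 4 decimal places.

0.0905

The sequences differ at positions 6 (A/G, transition), 22 (A/G, transition), 34 (C/G, transversion), 43 (T/G, transversion).
Of the 4 differences, 2 transitions and 2 transversions over 47 sites: P = 2/47 = 0.042553, Q = 2/47 = 0.042553.
d = −0.5·ln(0.872341) − 0.25·ln(0.914894) = −0.5·(-0.136575) − 0.25·(-0.088947) = 0.0905.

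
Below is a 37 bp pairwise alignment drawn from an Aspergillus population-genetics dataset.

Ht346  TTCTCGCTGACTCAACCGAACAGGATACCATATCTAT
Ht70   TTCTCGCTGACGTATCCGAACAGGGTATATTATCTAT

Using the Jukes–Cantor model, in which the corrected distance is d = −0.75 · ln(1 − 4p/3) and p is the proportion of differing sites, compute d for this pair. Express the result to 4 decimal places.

0.2180

The sequences differ at positions 12 (T/G), 13 (C/T), 15 (A/T), 25 (A/G), 28 (C/T), 29 (C/A), 30 (A/T).
p = 7/37 = 0.189189.
d = −0.75 · ln(1 − (4/3)·0.189189) = −0.75 · ln(0.747748) = −0.75 · (-0.290689) = 0.2180.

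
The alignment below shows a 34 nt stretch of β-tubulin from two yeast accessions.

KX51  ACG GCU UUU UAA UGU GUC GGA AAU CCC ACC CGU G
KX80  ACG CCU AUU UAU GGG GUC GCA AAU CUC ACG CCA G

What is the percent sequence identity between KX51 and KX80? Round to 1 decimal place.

Differing sites — 4:G/C; 7:U/A; 12:A/U; 13:U/G; 15:U/G; 20:G/C; 26:C/U; 30:C/G; 32:G/C; 33:U/A.
24 of the 34 sites match, so the percent identity is 24/34 × 100 = 70.6%.

70.6%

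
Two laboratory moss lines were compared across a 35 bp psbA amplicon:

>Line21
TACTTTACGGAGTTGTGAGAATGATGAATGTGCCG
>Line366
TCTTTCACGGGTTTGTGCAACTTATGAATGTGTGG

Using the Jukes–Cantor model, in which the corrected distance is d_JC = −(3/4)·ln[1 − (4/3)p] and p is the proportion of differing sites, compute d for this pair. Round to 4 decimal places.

0.4073

Differing sites — 2:A/C; 3:C/T; 6:T/C; 11:A/G; 12:G/T; 18:A/C; 19:G/A; 21:A/C; 23:G/T; 33:C/T; 34:C/G.
p = 11/35 = 0.314286.
d = −0.75 · ln(1 − (4/3)·0.314286) = −0.75 · ln(0.580952) = −0.75 · (-0.543087) = 0.4073.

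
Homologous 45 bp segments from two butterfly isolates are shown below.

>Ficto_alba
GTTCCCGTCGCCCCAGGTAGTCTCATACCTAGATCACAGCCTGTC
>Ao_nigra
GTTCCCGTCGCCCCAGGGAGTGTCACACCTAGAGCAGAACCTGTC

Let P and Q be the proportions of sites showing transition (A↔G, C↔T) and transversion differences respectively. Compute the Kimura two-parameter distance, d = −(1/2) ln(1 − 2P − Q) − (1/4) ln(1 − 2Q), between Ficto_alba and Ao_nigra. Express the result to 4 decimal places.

Mismatches occur at site 18 (T/G, transversion), site 22 (C/G, transversion), site 26 (T/C, transition), site 34 (T/G, transversion), site 37 (C/G, transversion), site 39 (G/A, transition).
Of the 6 differences, 2 transitions and 4 transversions over 45 sites: P = 2/45 = 0.044444, Q = 4/45 = 0.088889.
d = −0.5·ln(0.822223) − 0.25·ln(0.822222) = −0.5·(-0.195744) − 0.25·(-0.195745) = 0.1468.

0.1468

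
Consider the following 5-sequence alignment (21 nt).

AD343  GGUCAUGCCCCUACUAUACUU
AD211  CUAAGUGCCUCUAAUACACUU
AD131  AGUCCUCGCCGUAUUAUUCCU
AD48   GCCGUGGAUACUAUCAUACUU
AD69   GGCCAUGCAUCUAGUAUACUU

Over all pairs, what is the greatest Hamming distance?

Pairwise Hamming distances:
  AD343 vs AD211: 8
  AD343 vs AD131: 8
  AD343 vs AD48: 10
  AD343 vs AD69: 4
  AD211 vs AD131: 13
  AD211 vs AD48: 12
  AD211 vs AD69: 8
  AD131 vs AD48: 14
  AD131 vs AD69: 11
  AD48 vs AD69: 9
The largest is 14, between AD131 and AD48.

14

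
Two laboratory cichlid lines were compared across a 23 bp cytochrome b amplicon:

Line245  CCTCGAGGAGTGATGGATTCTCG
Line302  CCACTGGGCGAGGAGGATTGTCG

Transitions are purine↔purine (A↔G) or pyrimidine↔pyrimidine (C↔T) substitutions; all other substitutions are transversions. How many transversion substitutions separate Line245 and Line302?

Differing sites — 3:T/A (Tv); 5:G/T (Tv); 6:A/G (Ti); 9:A/C (Tv); 11:T/A (Tv); 13:A/G (Ti); 14:T/A (Tv); 20:C/G (Tv).
Of the 8 differences, 2 transitions and 6 transversions, so the answer is 6.

6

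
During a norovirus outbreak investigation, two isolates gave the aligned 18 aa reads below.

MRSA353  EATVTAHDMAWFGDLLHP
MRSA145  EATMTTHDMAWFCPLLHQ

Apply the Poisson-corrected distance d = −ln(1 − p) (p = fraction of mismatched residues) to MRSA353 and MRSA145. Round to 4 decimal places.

0.3254

The sequences differ at positions 4 (V/M), 6 (A/T), 13 (G/C), 14 (D/P), 18 (P/Q).
p = 5/18 = 0.277778.
d = −ln(1 − 0.277778) = −ln(0.722222) = 0.3254.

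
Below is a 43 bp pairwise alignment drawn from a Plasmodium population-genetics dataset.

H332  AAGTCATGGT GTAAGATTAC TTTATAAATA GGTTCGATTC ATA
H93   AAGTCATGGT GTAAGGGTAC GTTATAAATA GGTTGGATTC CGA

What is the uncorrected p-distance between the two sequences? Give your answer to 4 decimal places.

Differing sites — 16:A/G; 17:T/G; 21:T/G; 35:C/G; 41:A/C; 42:T/G.
There are 6 differences over 43 sites, so p = 6/43 = 0.1395.

0.1395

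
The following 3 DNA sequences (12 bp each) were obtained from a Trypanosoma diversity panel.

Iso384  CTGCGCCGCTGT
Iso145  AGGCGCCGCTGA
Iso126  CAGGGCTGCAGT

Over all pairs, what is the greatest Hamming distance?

Pairwise Hamming distances:
  Iso384 vs Iso145: 3
  Iso384 vs Iso126: 4
  Iso145 vs Iso126: 6
The largest is 6, between Iso145 and Iso126.

6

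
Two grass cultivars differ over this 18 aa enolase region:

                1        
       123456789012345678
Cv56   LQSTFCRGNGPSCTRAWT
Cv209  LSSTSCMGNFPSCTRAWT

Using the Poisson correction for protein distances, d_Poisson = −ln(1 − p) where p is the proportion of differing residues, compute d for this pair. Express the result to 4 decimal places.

The sequences differ at positions 2 (Q/S), 5 (F/S), 7 (R/M), 10 (G/F).
p = 4/18 = 0.222222.
d = −ln(1 − 0.222222) = −ln(0.777778) = 0.2513.

0.2513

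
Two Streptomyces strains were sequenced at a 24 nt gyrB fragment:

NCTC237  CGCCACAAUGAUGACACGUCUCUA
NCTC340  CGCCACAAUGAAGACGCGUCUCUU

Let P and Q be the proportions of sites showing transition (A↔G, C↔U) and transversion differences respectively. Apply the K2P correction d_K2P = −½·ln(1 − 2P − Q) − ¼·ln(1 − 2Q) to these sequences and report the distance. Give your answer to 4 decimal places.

The sequences differ at positions 12 (U/A, transversion), 16 (A/G, transition), 24 (A/U, transversion).
Of the 3 differences, 1 transition and 2 transversions over 24 sites: P = 1/24 = 0.041667, Q = 2/24 = 0.083333.
d = −0.5·ln(0.833333) − 0.25·ln(0.833334) = −0.5·(-0.182322) − 0.25·(-0.182321) = 0.1367.

0.1367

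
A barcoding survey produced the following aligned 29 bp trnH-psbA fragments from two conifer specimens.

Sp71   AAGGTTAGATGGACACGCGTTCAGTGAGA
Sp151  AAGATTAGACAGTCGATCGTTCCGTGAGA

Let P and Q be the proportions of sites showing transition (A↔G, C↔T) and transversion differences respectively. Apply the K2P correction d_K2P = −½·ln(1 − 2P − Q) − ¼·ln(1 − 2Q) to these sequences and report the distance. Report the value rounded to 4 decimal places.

Mismatches occur at site 4 (G↔A, transition), site 10 (T↔C, transition), site 11 (G↔A, transition), site 13 (A↔T, transversion), site 15 (A↔G, transition), site 16 (C↔A, transversion), site 17 (G↔T, transversion), site 23 (A↔C, transversion).
Of the 8 differences, 4 transitions and 4 transversions over 29 sites: P = 4/29 = 0.137931, Q = 4/29 = 0.137931.
d = −0.5·ln(0.586207) − 0.25·ln(0.724138) = −0.5·(-0.534082) − 0.25·(-0.322773) = 0.3477.

0.3477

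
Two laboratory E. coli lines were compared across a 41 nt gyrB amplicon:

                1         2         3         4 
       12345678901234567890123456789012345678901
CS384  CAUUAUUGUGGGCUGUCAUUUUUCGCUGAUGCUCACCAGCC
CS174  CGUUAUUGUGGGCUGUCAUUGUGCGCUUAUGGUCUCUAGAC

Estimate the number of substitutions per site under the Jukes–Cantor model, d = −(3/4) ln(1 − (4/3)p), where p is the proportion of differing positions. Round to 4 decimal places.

0.2260

The sequences differ at positions 2 (A/G), 21 (U/G), 23 (U/G), 28 (G/U), 32 (C/G), 35 (A/U), 37 (C/U), 40 (C/A).
p = 8/41 = 0.195122.
d = −0.75 · ln(1 − (4/3)·0.195122) = −0.75 · ln(0.739837) = −0.75 · (-0.301325) = 0.2260.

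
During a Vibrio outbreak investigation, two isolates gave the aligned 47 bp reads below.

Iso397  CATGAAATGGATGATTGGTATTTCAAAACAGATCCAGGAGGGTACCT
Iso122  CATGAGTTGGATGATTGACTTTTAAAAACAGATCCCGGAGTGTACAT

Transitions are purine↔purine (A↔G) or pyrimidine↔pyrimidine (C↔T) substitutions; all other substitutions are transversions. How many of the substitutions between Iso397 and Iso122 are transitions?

The sequences differ at positions 6 (A/G, transition), 7 (A/T, transversion), 18 (G/A, transition), 19 (T/C, transition), 20 (A/T, transversion), 24 (C/A, transversion), 36 (A/C, transversion), 41 (G/T, transversion), 46 (C/A, transversion).
Of the 9 differences, 3 transitions and 6 transversions, so the answer is 3.

3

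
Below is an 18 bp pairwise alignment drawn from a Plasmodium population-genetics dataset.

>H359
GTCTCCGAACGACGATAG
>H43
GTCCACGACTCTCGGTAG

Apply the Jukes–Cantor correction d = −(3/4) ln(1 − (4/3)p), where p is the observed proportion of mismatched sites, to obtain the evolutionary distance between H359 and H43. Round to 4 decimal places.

0.5482

Mismatches occur at site 4 (T↔C), site 5 (C↔A), site 9 (A↔C), site 10 (C↔T), site 11 (G↔C), site 12 (A↔T), site 15 (A↔G).
p = 7/18 = 0.388889.
d = −0.75 · ln(1 − (4/3)·0.388889) = −0.75 · ln(0.481481) = −0.75 · (-0.730889) = 0.5482.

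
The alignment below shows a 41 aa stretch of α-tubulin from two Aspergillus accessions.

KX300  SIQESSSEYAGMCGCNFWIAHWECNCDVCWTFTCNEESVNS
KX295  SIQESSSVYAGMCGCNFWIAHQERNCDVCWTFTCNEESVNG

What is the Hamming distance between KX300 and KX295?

Differing sites — 8:E/V; 22:W/Q; 24:C/R; 41:S/G.
That gives 4 mismatches out of 41 aligned sites, so the Hamming distance is 4.

4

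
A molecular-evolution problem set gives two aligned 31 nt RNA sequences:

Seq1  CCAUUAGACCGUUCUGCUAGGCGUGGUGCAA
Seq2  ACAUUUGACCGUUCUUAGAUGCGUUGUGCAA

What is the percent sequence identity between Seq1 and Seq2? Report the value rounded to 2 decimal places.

The sequences differ at positions 1 (C/A), 6 (A/U), 16 (G/U), 17 (C/A), 18 (U/G), 20 (G/U), 25 (G/U).
24 of the 31 sites match, so the percent identity is 24/31 × 100 = 77.42%.

77.42%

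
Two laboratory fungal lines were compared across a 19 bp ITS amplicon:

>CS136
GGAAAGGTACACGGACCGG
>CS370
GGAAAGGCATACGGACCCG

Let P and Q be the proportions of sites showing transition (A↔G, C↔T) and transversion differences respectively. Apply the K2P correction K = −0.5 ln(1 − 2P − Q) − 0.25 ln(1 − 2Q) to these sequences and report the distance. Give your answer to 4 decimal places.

0.1805

Differing sites — 8:T/C (Ti); 10:C/T (Ti); 18:G/C (Tv).
Of the 3 differences, 2 transitions and 1 transversion over 19 sites: P = 2/19 = 0.105263, Q = 1/19 = 0.052632.
d = −0.5·ln(0.736842) − 0.25·ln(0.894736) = −0.5·(-0.305382) − 0.25·(-0.111227) = 0.1805.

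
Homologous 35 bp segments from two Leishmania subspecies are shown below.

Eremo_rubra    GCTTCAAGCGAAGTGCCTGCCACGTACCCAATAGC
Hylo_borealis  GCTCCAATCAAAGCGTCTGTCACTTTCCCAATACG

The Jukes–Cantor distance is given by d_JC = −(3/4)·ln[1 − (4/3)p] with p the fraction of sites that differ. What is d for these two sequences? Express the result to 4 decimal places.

The sequences differ at positions 4 (T/C), 8 (G/T), 10 (G/A), 14 (T/C), 16 (C/T), 20 (C/T), 24 (G/T), 26 (A/T), 34 (G/C), 35 (C/G).
p = 10/35 = 0.285714.
d = −0.75 · ln(1 − (4/3)·0.285714) = −0.75 · ln(0.619048) = −0.75 · (-0.479572) = 0.3597.

0.3597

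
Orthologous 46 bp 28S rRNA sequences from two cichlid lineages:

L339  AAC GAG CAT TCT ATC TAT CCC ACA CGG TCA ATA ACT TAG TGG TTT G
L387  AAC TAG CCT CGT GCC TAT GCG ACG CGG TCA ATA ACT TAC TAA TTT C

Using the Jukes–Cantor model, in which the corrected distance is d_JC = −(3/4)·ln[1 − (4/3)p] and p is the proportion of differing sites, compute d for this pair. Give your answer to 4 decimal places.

0.3547

Differing sites — 4:G/T; 8:A/C; 10:T/C; 11:C/G; 13:A/G; 14:T/C; 19:C/G; 21:C/G; 24:A/G; 39:G/C; 41:G/A; 42:G/A; 46:G/C.
p = 13/46 = 0.282609.
d = −0.75 · ln(1 − (4/3)·0.282609) = −0.75 · ln(0.623188) = −0.75 · (-0.472907) = 0.3547.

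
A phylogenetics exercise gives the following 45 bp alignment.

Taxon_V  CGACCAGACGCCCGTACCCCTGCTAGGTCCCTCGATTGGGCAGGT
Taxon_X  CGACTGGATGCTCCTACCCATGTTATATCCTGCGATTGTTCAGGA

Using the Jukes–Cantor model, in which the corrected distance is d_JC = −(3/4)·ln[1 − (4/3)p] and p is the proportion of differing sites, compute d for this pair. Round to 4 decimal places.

Mismatches occur at site 5 (C↔T), site 6 (A↔G), site 9 (C↔T), site 12 (C↔T), site 14 (G↔C), site 20 (C↔A), site 23 (C↔T), site 26 (G↔T), site 27 (G↔A), site 31 (C↔T), site 32 (T↔G), site 39 (G↔T), site 40 (G↔T), site 45 (T↔A).
p = 14/45 = 0.311111.
d = −0.75 · ln(1 − (4/3)·0.311111) = −0.75 · ln(0.585185) = −0.75 · (-0.535827) = 0.4019.

0.4019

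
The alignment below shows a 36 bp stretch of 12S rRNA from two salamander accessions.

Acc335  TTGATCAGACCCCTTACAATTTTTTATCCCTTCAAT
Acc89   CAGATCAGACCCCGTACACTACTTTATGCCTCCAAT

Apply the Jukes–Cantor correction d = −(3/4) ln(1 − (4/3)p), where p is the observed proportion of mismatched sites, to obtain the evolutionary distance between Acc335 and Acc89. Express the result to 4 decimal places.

Differing sites — 1:T/C; 2:T/A; 14:T/G; 19:A/C; 21:T/A; 22:T/C; 28:C/G; 32:T/C.
p = 8/36 = 0.222222.
d = −0.75 · ln(1 − (4/3)·0.222222) = −0.75 · ln(0.703704) = −0.75 · (-0.351397) = 0.2635.

0.2635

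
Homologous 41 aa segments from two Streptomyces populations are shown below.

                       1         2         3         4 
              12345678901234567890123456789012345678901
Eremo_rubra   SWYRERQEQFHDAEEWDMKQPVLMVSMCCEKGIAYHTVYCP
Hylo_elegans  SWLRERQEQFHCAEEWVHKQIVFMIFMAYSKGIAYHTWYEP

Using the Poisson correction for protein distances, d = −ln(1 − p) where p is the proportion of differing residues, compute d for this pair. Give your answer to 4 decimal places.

Differing sites — 3:Y/L; 12:D/C; 17:D/V; 18:M/H; 21:P/I; 23:L/F; 25:V/I; 26:S/F; 28:C/A; 29:C/Y; 30:E/S; 38:V/W; 40:C/E.
p = 13/41 = 0.317073.
d = −ln(1 − 0.317073) = −ln(0.682927) = 0.3814.

0.3814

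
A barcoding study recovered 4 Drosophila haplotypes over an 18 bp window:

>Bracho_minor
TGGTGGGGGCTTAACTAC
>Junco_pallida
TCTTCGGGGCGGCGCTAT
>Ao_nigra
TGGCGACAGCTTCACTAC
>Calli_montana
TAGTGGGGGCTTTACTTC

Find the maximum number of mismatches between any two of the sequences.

Pairwise Hamming distances:
  Bracho_minor vs Junco_pallida: 8
  Bracho_minor vs Ao_nigra: 5
  Bracho_minor vs Calli_montana: 3
  Junco_pallida vs Ao_nigra: 11
  Junco_pallida vs Calli_montana: 9
  Ao_nigra vs Calli_montana: 7
The largest is 11, between Junco_pallida and Ao_nigra.

11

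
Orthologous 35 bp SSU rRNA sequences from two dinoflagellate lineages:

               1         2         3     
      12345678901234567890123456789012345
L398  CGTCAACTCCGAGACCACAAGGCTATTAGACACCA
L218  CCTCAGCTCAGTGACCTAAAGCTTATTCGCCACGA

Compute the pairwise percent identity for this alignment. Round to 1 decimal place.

68.6%

The sequences differ at positions 2 (G/C), 6 (A/G), 10 (C/A), 12 (A/T), 17 (A/T), 18 (C/A), 22 (G/C), 23 (C/T), 28 (A/C), 30 (A/C), 34 (C/G).
24 of the 35 sites match, so the percent identity is 24/35 × 100 = 68.6%.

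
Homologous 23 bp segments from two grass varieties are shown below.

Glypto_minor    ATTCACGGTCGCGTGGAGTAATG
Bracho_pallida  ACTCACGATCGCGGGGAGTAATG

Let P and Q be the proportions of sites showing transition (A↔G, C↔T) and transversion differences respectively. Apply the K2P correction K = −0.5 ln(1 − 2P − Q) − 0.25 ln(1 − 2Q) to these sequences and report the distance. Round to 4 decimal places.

Differing sites — 2:T/C (Ti); 8:G/A (Ti); 14:T/G (Tv).
Of the 3 differences, 2 transitions and 1 transversion over 23 sites: P = 2/23 = 0.086957, Q = 1/23 = 0.043478.
d = −0.5·ln(0.782608) − 0.25·ln(0.913044) = −0.5·(-0.245123) − 0.25·(-0.090971) = 0.1453.

0.1453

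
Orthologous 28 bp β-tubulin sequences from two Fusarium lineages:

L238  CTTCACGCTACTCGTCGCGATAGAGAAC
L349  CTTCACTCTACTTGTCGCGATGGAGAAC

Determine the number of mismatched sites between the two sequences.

3

The sequences differ at positions 7 (G/T), 13 (C/T), 22 (A/G).
That gives 3 mismatches out of 28 aligned sites, so the Hamming distance is 3.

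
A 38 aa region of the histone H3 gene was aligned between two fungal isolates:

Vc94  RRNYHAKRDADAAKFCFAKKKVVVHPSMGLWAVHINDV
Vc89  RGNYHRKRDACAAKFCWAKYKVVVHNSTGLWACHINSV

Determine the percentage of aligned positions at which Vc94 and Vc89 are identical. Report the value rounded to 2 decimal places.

The sequences differ at positions 2 (R/G), 6 (A/R), 11 (D/C), 17 (F/W), 20 (K/Y), 26 (P/N), 28 (M/T), 33 (V/C), 37 (D/S).
29 of the 38 sites match, so the percent identity is 29/38 × 100 = 76.32%.

76.32%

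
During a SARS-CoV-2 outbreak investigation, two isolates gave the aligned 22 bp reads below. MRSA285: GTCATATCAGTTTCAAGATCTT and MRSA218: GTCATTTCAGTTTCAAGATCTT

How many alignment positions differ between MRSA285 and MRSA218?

A single mismatch occurs at site 6 (A→T).
That gives 1 mismatch out of 22 aligned sites, so the Hamming distance is 1.

1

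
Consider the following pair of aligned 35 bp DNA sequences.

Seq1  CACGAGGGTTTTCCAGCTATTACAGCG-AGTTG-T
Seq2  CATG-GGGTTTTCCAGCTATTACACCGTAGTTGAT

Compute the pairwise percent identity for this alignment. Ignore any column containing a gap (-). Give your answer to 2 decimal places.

Excluding the 3 gap columns leaves 32 comparable sites.
Mismatches occur at site 3 (C/T), site 25 (G/C).
30 of the 32 comparable sites match, so the percent identity is 30/32 × 100 = 93.75%.

93.75%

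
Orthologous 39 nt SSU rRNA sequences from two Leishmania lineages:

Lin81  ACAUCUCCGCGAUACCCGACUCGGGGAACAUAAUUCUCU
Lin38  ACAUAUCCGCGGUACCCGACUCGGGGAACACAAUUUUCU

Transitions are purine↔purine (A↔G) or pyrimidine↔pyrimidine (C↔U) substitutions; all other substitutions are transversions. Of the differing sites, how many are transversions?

The sequences differ at positions 5 (C/A, transversion), 12 (A/G, transition), 31 (U/C, transition), 36 (C/U, transition).
Of the 4 differences, 3 transitions and 1 transversion, so the answer is 1.

1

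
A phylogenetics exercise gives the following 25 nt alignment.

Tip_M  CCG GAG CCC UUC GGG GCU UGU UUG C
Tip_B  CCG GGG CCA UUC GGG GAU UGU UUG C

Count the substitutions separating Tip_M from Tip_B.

Differing sites — 5:A/G; 9:C/A; 17:C/A.
That gives 3 mismatches out of 25 aligned sites, so the Hamming distance is 3.

3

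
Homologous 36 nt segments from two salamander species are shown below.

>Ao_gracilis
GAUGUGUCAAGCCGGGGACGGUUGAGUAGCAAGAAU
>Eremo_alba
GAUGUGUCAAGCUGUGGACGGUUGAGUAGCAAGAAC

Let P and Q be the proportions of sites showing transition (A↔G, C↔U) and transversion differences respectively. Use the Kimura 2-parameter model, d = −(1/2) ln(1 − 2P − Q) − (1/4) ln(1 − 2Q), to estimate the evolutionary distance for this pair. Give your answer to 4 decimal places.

Differing sites — 13:C/U (Ti); 15:G/U (Tv); 36:U/C (Ti).
Of the 3 differences, 2 transitions and 1 transversion over 36 sites: P = 2/36 = 0.055556, Q = 1/36 = 0.027778.
d = −0.5·ln(0.861110) − 0.25·ln(0.944444) = −0.5·(-0.149533) − 0.25·(-0.057159) = 0.0891.

0.0891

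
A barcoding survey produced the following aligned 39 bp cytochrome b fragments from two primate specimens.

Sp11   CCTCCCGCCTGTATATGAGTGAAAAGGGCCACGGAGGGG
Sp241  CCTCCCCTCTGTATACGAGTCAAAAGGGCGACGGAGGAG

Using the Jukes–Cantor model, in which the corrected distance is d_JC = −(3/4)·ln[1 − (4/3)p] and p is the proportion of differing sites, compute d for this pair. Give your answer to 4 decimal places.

0.1722

Differing sites — 7:G/C; 8:C/T; 16:T/C; 21:G/C; 30:C/G; 38:G/A.
p = 6/39 = 0.153846.
d = −0.75 · ln(1 − (4/3)·0.153846) = −0.75 · ln(0.794872) = −0.75 · (-0.229574) = 0.1722.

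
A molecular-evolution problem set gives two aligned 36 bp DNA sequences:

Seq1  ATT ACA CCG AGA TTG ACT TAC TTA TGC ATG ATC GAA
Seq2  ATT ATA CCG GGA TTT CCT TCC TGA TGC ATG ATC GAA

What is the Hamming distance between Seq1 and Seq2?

6

The sequences differ at positions 5 (C/T), 10 (A/G), 15 (G/T), 16 (A/C), 20 (A/C), 23 (T/G).
That gives 6 mismatches out of 36 aligned sites, so the Hamming distance is 6.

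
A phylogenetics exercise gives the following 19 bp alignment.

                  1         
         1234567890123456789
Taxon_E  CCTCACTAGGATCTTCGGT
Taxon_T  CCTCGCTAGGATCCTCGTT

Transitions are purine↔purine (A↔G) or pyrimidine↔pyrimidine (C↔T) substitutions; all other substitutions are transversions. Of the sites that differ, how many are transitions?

The sequences differ at positions 5 (A/G, transition), 14 (T/C, transition), 18 (G/T, transversion).
Of the 3 differences, 2 transitions and 1 transversion, so the answer is 2.

2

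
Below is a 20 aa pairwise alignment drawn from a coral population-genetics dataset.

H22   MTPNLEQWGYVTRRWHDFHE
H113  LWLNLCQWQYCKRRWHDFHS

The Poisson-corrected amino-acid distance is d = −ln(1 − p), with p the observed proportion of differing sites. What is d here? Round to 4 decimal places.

0.5108

The sequences differ at positions 1 (M/L), 2 (T/W), 3 (P/L), 6 (E/C), 9 (G/Q), 11 (V/C), 12 (T/K), 20 (E/S).
p = 8/20 = 0.400000.
d = −ln(1 − 0.400000) = −ln(0.600000) = 0.5108.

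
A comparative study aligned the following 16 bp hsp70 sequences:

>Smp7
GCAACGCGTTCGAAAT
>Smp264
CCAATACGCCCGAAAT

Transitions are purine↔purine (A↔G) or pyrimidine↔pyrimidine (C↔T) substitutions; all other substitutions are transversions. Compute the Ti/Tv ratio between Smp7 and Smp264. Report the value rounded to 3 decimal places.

The sequences differ at positions 1 (G/C, transversion), 5 (C/T, transition), 6 (G/A, transition), 9 (T/C, transition), 10 (T/C, transition).
Of the 5 differences, 4 transitions and 1 transversion, so Ti/Tv = 4/1 = 4.000.

4.000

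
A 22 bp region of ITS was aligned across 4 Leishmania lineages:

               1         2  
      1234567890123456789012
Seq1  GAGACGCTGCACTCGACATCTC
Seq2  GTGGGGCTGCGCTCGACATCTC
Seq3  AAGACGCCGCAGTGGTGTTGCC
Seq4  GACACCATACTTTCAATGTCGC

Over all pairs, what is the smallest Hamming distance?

Pairwise Hamming distances:
  Seq1 vs Seq2: 4
  Seq1 vs Seq3: 9
  Seq1 vs Seq4: 10
  Seq2 vs Seq3: 13
  Seq2 vs Seq4: 13
  Seq3 vs Seq4: 15
The smallest is 4, between Seq1 and Seq2.

4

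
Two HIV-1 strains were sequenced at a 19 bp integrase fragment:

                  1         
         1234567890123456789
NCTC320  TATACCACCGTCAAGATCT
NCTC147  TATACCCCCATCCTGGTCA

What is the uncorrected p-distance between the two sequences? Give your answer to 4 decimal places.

Mismatches occur at site 7 (A→C), site 10 (G→A), site 13 (A→C), site 14 (A→T), site 16 (A→G), site 19 (T→A).
There are 6 differences over 19 sites, so p = 6/19 = 0.3158.

0.3158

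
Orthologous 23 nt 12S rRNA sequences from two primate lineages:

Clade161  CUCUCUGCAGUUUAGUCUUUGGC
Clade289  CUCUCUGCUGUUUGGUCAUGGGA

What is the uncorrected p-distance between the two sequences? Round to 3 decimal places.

Mismatches occur at site 9 (A↔U), site 14 (A↔G), site 18 (U↔A), site 20 (U↔G), site 23 (C↔A).
There are 5 differences over 23 sites, so p = 5/23 = 0.217.

0.217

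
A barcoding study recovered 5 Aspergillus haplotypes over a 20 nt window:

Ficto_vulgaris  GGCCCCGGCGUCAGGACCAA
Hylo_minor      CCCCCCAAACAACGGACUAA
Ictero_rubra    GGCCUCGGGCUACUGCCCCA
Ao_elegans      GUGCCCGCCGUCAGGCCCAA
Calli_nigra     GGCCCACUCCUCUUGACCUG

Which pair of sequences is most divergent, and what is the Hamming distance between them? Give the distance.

Pairwise Hamming distances:
  Ficto_vulgaris vs Hylo_minor: 10
  Ficto_vulgaris vs Ictero_rubra: 8
  Ficto_vulgaris vs Ao_elegans: 4
  Ficto_vulgaris vs Calli_nigra: 8
  Hylo_minor vs Ictero_rubra: 11
  Hylo_minor vs Ao_elegans: 12
  Hylo_minor vs Calli_nigra: 13
  Ictero_rubra vs Ao_elegans: 10
  Ictero_rubra vs Calli_nigra: 10
  Ao_elegans vs Calli_nigra: 11
The largest is 13, between Hylo_minor and Calli_nigra.

13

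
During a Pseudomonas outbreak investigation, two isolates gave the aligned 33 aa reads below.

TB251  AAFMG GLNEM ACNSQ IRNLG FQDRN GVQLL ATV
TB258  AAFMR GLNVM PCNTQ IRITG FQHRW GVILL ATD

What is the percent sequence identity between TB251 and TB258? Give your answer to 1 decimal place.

Mismatches occur at site 5 (G↔R), site 9 (E↔V), site 11 (A↔P), site 14 (S↔T), site 18 (N↔I), site 19 (L↔T), site 23 (D↔H), site 25 (N↔W), site 28 (Q↔I), site 33 (V↔D).
23 of the 33 sites match, so the percent identity is 23/33 × 100 = 69.7%.

69.7%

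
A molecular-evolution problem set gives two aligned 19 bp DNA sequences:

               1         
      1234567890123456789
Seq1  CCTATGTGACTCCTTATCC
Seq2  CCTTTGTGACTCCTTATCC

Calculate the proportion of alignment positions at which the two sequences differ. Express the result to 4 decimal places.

0.0526

A single mismatch occurs at site 4 (A→T).
There are 1 differences over 19 sites, so p = 1/19 = 0.0526.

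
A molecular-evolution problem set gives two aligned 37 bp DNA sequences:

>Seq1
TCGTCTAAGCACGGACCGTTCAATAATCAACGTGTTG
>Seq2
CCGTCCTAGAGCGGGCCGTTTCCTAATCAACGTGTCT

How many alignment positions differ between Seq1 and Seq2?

11

Differing sites — 1:T/C; 6:T/C; 7:A/T; 10:C/A; 11:A/G; 15:A/G; 21:C/T; 22:A/C; 23:A/C; 36:T/C; 37:G/T.
That gives 11 mismatches out of 37 aligned sites, so the Hamming distance is 11.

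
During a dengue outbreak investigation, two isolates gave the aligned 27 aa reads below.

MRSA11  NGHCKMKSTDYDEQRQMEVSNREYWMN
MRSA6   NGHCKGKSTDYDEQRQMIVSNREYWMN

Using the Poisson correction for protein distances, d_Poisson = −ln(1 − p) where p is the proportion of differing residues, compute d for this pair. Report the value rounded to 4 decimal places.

Differing sites — 6:M/G; 18:E/I.
p = 2/27 = 0.074074.
d = −ln(1 − 0.074074) = −ln(0.925926) = 0.0770.

0.0770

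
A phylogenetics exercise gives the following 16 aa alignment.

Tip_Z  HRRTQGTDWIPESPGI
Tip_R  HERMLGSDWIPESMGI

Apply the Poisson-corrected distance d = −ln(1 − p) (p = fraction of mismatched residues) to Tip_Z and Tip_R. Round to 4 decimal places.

0.3747

Differing sites — 2:R/E; 4:T/M; 5:Q/L; 7:T/S; 14:P/M.
p = 5/16 = 0.312500.
d = −ln(1 − 0.312500) = −ln(0.687500) = 0.3747.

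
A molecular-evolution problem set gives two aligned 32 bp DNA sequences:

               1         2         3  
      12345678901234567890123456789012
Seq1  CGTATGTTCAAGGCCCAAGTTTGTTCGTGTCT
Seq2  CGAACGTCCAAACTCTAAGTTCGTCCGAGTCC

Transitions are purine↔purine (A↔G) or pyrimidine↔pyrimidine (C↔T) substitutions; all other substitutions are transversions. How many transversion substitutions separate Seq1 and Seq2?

3

Differing sites — 3:T/A (Tv); 5:T/C (Ti); 8:T/C (Ti); 12:G/A (Ti); 13:G/C (Tv); 14:C/T (Ti); 16:C/T (Ti); 22:T/C (Ti); 25:T/C (Ti); 28:T/A (Tv); 32:T/C (Ti).
Of the 11 differences, 8 transitions and 3 transversions, so the answer is 3.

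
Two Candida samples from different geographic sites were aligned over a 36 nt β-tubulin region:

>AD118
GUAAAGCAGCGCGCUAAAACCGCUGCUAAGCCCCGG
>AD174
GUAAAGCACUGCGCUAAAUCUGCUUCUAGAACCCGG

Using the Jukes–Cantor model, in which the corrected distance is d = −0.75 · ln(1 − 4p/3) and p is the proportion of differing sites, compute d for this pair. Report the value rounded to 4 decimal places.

0.2635

Differing sites — 9:G/C; 10:C/U; 19:A/U; 21:C/U; 25:G/U; 29:A/G; 30:G/A; 31:C/A.
p = 8/36 = 0.222222.
d = −0.75 · ln(1 − (4/3)·0.222222) = −0.75 · ln(0.703704) = −0.75 · (-0.351397) = 0.2635.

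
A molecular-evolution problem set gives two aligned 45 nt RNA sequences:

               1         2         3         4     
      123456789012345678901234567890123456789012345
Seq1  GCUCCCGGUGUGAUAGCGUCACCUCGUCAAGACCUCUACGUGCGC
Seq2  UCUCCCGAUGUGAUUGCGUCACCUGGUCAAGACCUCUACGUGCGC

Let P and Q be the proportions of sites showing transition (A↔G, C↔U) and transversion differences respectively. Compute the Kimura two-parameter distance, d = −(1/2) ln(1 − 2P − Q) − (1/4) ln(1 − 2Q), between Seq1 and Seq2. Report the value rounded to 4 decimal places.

0.0947

Mismatches occur at site 1 (G/U, transversion), site 8 (G/A, transition), site 15 (A/U, transversion), site 25 (C/G, transversion).
Of the 4 differences, 1 transition and 3 transversions over 45 sites: P = 1/45 = 0.022222, Q = 3/45 = 0.066667.
d = −0.5·ln(0.888889) − 0.25·ln(0.866666) = −0.5·(-0.117783) − 0.25·(-0.143102) = 0.0947.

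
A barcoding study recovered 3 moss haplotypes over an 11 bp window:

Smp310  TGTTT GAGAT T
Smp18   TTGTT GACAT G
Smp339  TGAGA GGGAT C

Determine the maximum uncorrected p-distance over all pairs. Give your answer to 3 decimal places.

0.636

Pairwise Hamming distances:
  Smp310 vs Smp18: 4
  Smp310 vs Smp339: 5
  Smp18 vs Smp339: 7
The largest is 7 mismatches, between Smp18 and Smp339; p = 7/11 = 0.636.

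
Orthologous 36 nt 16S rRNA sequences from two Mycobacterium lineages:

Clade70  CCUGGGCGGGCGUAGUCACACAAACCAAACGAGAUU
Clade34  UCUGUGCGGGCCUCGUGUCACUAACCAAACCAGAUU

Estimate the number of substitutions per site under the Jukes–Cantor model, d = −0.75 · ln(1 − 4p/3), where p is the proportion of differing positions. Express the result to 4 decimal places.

The sequences differ at positions 1 (C/U), 5 (G/U), 12 (G/C), 14 (A/C), 17 (C/G), 18 (A/U), 22 (A/U), 31 (G/C).
p = 8/36 = 0.222222.
d = −0.75 · ln(1 − (4/3)·0.222222) = −0.75 · ln(0.703704) = −0.75 · (-0.351397) = 0.2635.

0.2635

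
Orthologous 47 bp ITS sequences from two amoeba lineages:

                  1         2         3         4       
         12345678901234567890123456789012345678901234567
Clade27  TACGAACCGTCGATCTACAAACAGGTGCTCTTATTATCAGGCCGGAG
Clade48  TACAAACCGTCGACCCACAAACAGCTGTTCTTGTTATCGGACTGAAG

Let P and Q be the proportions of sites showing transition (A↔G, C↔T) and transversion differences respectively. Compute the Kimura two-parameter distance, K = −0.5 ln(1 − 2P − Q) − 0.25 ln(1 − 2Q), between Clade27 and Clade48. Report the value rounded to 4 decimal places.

0.2698

Mismatches occur at site 4 (G→A, transition), site 14 (T→C, transition), site 16 (T→C, transition), site 25 (G→C, transversion), site 28 (C→T, transition), site 33 (A→G, transition), site 39 (A→G, transition), site 41 (G→A, transition), site 43 (C→T, transition), site 45 (G→A, transition).
Of the 10 differences, 9 transitions and 1 transversion over 47 sites: P = 9/47 = 0.191489, Q = 1/47 = 0.021277.
d = −0.5·ln(0.595745) − 0.25·ln(0.957446) = −0.5·(-0.517943) − 0.25·(-0.043486) = 0.2698.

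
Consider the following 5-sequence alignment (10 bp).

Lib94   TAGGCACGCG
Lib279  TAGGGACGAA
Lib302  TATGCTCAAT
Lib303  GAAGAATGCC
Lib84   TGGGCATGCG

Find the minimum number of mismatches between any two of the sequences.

Pairwise Hamming distances:
  Lib94 vs Lib279: 3
  Lib94 vs Lib302: 5
  Lib94 vs Lib303: 5
  Lib94 vs Lib84: 2
  Lib279 vs Lib302: 5
  Lib279 vs Lib303: 6
  Lib279 vs Lib84: 5
  Lib302 vs Lib303: 8
  Lib302 vs Lib84: 7
  Lib303 vs Lib84: 5
The smallest is 2, between Lib94 and Lib84.

2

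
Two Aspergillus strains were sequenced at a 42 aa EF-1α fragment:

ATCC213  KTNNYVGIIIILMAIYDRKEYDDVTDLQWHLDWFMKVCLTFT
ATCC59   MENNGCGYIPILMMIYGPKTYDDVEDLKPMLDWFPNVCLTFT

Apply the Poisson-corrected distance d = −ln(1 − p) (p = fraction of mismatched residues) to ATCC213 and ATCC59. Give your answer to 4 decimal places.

0.4796

Mismatches occur at site 1 (K↔M), site 2 (T↔E), site 5 (Y↔G), site 6 (V↔C), site 8 (I↔Y), site 10 (I↔P), site 14 (A↔M), site 17 (D↔G), site 18 (R↔P), site 20 (E↔T), site 25 (T↔E), site 28 (Q↔K), site 29 (W↔P), site 30 (H↔M), site 35 (M↔P), site 36 (K↔N).
p = 16/42 = 0.380952.
d = −ln(1 − 0.380952) = −ln(0.619048) = 0.4796.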